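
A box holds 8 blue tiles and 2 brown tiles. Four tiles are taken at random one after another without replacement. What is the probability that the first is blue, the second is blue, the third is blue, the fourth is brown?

Multiply the conditional probability of each draw in order, without replacement, so each draw removes one from its color and from the total.
P = (8/10) · (7/9) · (6/8) · (2/7) = 2/15 ≈ 0.1333.

2/15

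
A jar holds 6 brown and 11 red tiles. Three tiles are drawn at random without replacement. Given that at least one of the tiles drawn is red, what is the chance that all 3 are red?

P(all 3 red) = C(11,3)/C(17,3) = 33/136; P(at least one red) = 1 − C(6,3)/C(17,3) = 33/34.
Since 'all 3 red' ⊆ 'at least one red', P(all 3 | at least one) = 33/136 / 33/34 = 1/4 ≈ 0.2500.

1/4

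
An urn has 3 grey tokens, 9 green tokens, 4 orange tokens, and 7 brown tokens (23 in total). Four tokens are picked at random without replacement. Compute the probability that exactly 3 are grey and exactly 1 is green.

Unordered draws without replacement: count favorable combinations over C(23,4).
Favorable = C(3,3) · C(9,1) · C(4,0) · C(7,0) = 9; total = C(23,4) = 8855.
P = 9/8855 = 9/8855 ≈ 0.0010.

9/8855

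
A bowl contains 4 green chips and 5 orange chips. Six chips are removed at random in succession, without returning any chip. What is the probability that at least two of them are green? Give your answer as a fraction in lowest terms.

20/21

Sum the hypergeometric tail for j = 2,…,4 green chips.
Favorable = C(4,2)·C(5,4) + C(4,3)·C(5,3) + C(4,4)·C(5,2) = 80; total = C(9,6) = 84.
P = 80/84 = 20/21 ≈ 0.9524.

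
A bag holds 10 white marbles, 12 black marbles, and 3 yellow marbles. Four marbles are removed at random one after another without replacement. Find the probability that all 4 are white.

Unordered draws without replacement: count favorable combinations over C(25,4).
Favorable = C(10,4) · C(12,0) · C(3,0) = 210; total = C(25,4) = 12650.
P = 210/12650 = 21/1265 ≈ 0.0166.

21/1265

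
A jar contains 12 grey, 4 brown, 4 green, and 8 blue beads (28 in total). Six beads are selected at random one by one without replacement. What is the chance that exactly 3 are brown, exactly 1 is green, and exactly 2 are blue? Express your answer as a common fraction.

16/13455

Unordered draws without replacement: count favorable combinations over C(28,6).
Favorable = C(12,0) · C(4,3) · C(4,1) · C(8,2) = 448; total = C(28,6) = 376740.
P = 448/376740 = 16/13455 ≈ 0.0012.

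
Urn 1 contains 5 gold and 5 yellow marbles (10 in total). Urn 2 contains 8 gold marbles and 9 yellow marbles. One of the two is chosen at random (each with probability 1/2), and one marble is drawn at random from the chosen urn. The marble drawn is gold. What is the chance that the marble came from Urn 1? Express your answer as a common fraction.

17/33

P(gold | Urn 1) = 1/2; P(gold | Urn 2) = 8/17.
P(gold) = 1/2·1/2 + 1/2·8/17 = 33/68.
By Bayes' rule, P(Urn 1 | gold) = 1/4 / 33/68 = 17/33 ≈ 0.5152.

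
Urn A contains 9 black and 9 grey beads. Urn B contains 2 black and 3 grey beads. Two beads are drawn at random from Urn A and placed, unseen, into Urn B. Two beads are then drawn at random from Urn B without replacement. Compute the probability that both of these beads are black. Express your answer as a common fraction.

Condition on how many of the transferred beads are black (from Urn A: 9 black of 18; then Urn B has 7 total).
  0 black: C(9,0)C(9,2)/C(18,2) = 4/17; then P = C(2,2)/C(7,2) = 1/21
  1 black: C(9,1)C(9,1)/C(18,2) = 9/17; then P = C(3,2)/C(7,2) = 1/7
  2 black: C(9,2)C(9,0)/C(18,2) = 4/17; then P = C(4,2)/C(7,2) = 2/7
P(both black) = 55/357 ≈ 0.1541.

55/357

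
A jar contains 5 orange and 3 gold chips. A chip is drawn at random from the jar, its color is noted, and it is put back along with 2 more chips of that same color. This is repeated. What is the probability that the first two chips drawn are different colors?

Either orange then gold, or gold then orange; after the first draw the total is 10.
P = (5/8)·(3/10) + (3/8)·(5/10) = 3/8 ≈ 0.3750.

3/8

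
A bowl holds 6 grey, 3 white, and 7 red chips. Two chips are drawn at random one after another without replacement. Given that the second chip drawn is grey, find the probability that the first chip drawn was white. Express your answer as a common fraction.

P(first=white and the second chip drawn is grey) = (3/16)·(6/15) = 3/40.
P(the second chip drawn is grey) = Σ over first color = 1/8 + 3/40 + 7/40 = 3/8.
By Bayes, P(first=white | the second chip drawn is grey) = 3/40 / 3/8 = 1/5 ≈ 0.2000.

1/5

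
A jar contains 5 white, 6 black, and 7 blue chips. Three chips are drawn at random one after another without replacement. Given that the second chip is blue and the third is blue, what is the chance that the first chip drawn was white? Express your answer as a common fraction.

5/16

P(first=white and the second chip is blue and the third is blue) = (5/18)·(7/17)·(6/16) = 35/816.
P(E) = Σ over first color = 35/816 + 7/136 + 35/816 = 7/51.
By Bayes, P(first=white | E) = 35/816 / 7/51 = 5/16 ≈ 0.3125.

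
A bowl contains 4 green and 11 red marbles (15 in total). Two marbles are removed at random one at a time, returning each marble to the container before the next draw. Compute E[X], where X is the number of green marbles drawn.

By linearity of expectation, E[X] = Σ P(draw i is green); each independent draw has P(green) = 4/15.
E[X] = 2 · 4/15 = 8/15 ≈ 0.5333.

8/15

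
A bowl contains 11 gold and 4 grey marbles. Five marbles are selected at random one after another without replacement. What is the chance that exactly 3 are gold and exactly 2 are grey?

30/91

Unordered draws without replacement: count favorable combinations over C(15,5).
Favorable = C(11,3) · C(4,2) = 990; total = C(15,5) = 3003.
P = 990/3003 = 30/91 ≈ 0.3297.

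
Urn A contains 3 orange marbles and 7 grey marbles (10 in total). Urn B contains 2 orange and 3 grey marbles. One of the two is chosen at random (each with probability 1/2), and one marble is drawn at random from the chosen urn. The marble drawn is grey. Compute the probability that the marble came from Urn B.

P(grey | Urn A) = 7/10; P(grey | Urn B) = 3/5.
P(grey) = 1/2·7/10 + 1/2·3/5 = 13/20.
By Bayes' rule, P(Urn B | grey) = 3/10 / 13/20 = 6/13 ≈ 0.4615.

6/13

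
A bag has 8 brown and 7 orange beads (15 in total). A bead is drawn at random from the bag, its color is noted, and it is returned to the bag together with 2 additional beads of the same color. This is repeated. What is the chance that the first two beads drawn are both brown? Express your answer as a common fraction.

16/51

After a brown draw the bag holds 10 brown out of 17.
P = (8/15)·(10/17) = 16/51 ≈ 0.3137.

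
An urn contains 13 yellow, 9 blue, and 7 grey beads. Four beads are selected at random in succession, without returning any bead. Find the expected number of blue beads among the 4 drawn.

36/29

By linearity of expectation, E[X] = Σ P(draw i is blue); by symmetry each draw (even without replacement) has P(blue) = 9/29.
E[X] = 4 · 9/29 = 36/29 ≈ 1.2414.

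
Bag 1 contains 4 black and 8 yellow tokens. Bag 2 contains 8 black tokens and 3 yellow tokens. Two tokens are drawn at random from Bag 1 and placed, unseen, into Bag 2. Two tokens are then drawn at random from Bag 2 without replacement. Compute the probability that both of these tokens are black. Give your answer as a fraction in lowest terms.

1103/2574

Condition on how many of the transferred tokens are black (from Bag 1: 4 black of 12; then Bag 2 has 13 total).
  0 black: C(4,0)C(8,2)/C(12,2) = 14/33; then P = C(8,2)/C(13,2) = 14/39
  1 black: C(4,1)C(8,1)/C(12,2) = 16/33; then P = C(9,2)/C(13,2) = 6/13
  2 black: C(4,2)C(8,0)/C(12,2) = 1/11; then P = C(10,2)/C(13,2) = 15/26
P(both black) = 1103/2574 ≈ 0.4285.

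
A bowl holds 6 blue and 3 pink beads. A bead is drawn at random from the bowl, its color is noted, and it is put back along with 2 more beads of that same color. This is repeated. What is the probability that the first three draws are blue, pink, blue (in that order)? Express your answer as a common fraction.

Track the composition after each reinforcement of +2.
P = (6/9) · (3/11) · (8/13) = 16/143 ≈ 0.1119.

16/143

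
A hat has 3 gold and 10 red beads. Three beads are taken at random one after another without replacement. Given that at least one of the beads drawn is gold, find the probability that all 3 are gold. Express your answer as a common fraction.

P(all 3 gold) = C(3,3)/C(13,3) = 1/286; P(at least one gold) = 1 − C(10,3)/C(13,3) = 83/143.
Since 'all 3 gold' ⊆ 'at least one gold', P(all 3 | at least one) = 1/286 / 83/143 = 1/166 ≈ 0.0060.

1/166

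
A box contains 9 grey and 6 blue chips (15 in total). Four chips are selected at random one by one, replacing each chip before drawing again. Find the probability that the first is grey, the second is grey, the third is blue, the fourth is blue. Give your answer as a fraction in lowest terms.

Multiply the conditional probability of each draw in order, with replacement (the composition resets each draw).
P = (9/15) · (9/15) · (6/15) · (6/15) = 36/625 ≈ 0.0576.

36/625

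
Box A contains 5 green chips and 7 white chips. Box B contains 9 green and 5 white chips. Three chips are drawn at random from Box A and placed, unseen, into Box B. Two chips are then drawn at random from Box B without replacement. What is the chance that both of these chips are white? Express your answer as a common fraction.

51/352

Condition on how many of the transferred chips are white (from Box A: 7 white of 12; then Box B has 17 total).
  0 white: C(7,0)C(5,3)/C(12,3) = 1/22; then P = C(5,2)/C(17,2) = 5/68
  1 white: C(7,1)C(5,2)/C(12,3) = 7/22; then P = C(6,2)/C(17,2) = 15/136
  2 white: C(7,2)C(5,1)/C(12,3) = 21/44; then P = C(7,2)/C(17,2) = 21/136
  3 white: C(7,3)C(5,0)/C(12,3) = 7/44; then P = C(8,2)/C(17,2) = 7/34
P(both white) = 51/352 ≈ 0.1449.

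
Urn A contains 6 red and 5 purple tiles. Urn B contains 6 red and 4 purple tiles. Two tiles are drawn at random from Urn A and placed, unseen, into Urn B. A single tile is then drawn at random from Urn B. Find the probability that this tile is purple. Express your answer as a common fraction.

Condition on how many of the transferred tiles are purple (from Urn A: 5 purple of 11; then Urn B has 12 total).
  0 purple: C(5,0)C(6,2)/C(11,2) = 3/11; then P = 4/12
  1 purple: C(5,1)C(6,1)/C(11,2) = 6/11; then P = 5/12
  2 purple: C(5,2)C(6,0)/C(11,2) = 2/11; then P = 6/12
P(purple from Urn B) = 9/22 ≈ 0.4091.

9/22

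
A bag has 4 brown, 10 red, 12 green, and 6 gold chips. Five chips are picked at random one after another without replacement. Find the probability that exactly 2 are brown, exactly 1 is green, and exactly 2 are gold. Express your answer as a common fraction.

135/25172

Unordered draws without replacement: count favorable combinations over C(32,5).
Favorable = C(4,2) · C(10,0) · C(12,1) · C(6,2) = 1080; total = C(32,5) = 201376.
P = 1080/201376 = 135/25172 ≈ 0.0054.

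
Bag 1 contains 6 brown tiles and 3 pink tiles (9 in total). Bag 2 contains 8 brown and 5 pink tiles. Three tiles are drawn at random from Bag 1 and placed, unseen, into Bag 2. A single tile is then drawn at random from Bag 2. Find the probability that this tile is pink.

3/8

Condition on how many of the transferred tiles are pink (from Bag 1: 3 pink of 9; then Bag 2 has 16 total).
  0 pink: C(3,0)C(6,3)/C(9,3) = 5/21; then P = 5/16
  1 pink: C(3,1)C(6,2)/C(9,3) = 15/28; then P = 6/16
  2 pink: C(3,2)C(6,1)/C(9,3) = 3/14; then P = 7/16
  3 pink: C(3,3)C(6,0)/C(9,3) = 1/84; then P = 8/16
P(pink from Bag 2) = 3/8 ≈ 0.3750.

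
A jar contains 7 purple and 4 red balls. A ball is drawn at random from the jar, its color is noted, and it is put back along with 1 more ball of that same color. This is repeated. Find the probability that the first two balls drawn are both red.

5/33

After a red draw the jar holds 5 red out of 12.
P = (4/11)·(5/12) = 5/33 ≈ 0.1515.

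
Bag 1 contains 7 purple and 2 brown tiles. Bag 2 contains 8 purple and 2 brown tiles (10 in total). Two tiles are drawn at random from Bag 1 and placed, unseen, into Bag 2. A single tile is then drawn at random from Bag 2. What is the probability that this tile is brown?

11/54

Condition on how many of the transferred tiles are brown (from Bag 1: 2 brown of 9; then Bag 2 has 12 total).
  0 brown: C(2,0)C(7,2)/C(9,2) = 7/12; then P = 2/12
  1 brown: C(2,1)C(7,1)/C(9,2) = 7/18; then P = 3/12
  2 brown: C(2,2)C(7,0)/C(9,2) = 1/36; then P = 4/12
P(brown from Bag 2) = 11/54 ≈ 0.2037.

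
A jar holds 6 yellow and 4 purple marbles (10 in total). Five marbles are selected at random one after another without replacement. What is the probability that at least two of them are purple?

Sum the hypergeometric tail for j = 2,…,4 purple marbles.
Favorable = C(4,2)·C(6,3) + C(4,3)·C(6,2) + C(4,4)·C(6,1) = 186; total = C(10,5) = 252.
P = 186/252 = 31/42 ≈ 0.7381.

31/42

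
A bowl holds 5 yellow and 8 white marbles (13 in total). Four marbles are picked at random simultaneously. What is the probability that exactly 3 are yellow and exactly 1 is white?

16/143

Unordered draws without replacement: count favorable combinations over C(13,4).
Favorable = C(5,3) · C(8,1) = 80; total = C(13,4) = 715.
P = 80/715 = 16/143 ≈ 0.1119.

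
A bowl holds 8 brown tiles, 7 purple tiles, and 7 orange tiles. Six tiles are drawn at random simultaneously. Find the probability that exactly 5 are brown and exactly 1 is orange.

56/10659

Unordered draws without replacement: count favorable combinations over C(22,6).
Favorable = C(8,5) · C(7,0) · C(7,1) = 392; total = C(22,6) = 74613.
P = 392/74613 = 56/10659 ≈ 0.0053.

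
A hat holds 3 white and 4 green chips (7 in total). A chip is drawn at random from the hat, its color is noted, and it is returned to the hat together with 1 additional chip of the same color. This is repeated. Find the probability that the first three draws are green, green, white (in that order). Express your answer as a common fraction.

5/42

Track the composition after each reinforcement of +1.
P = (4/7) · (5/8) · (3/9) = 5/42 ≈ 0.1190.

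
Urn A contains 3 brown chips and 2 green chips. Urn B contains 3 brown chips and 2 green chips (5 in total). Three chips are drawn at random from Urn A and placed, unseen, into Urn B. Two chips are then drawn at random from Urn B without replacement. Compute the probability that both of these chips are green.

Condition on how many of the transferred chips are green (from Urn A: 2 green of 5; then Urn B has 8 total).
  0 green: C(2,0)C(3,3)/C(5,3) = 1/10; then P = C(2,2)/C(8,2) = 1/28
  1 green: C(2,1)C(3,2)/C(5,3) = 3/5; then P = C(3,2)/C(8,2) = 3/28
  2 green: C(2,2)C(3,1)/C(5,3) = 3/10; then P = C(4,2)/C(8,2) = 3/14
P(both green) = 37/280 ≈ 0.1321.

37/280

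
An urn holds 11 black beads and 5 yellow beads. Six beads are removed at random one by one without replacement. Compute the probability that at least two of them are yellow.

17/26

Sum the hypergeometric tail for j = 2,…,5 yellow beads.
Favorable = C(5,2)·C(11,4) + C(5,3)·C(11,3) + C(5,4)·C(11,2) + C(5,5)·C(11,1) = 5236; total = C(16,6) = 8008.
P = 5236/8008 = 17/26 ≈ 0.6538.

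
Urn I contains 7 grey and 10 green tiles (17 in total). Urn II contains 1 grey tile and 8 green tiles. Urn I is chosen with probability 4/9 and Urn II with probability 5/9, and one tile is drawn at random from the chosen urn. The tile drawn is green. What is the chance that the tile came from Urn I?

9/26

P(green | Urn I) = 10/17; P(green | Urn II) = 8/9.
P(green) = 4/9·10/17 + 5/9·8/9 = 1040/1377.
By Bayes' rule, P(Urn I | green) = 40/153 / 1040/1377 = 9/26 ≈ 0.3462.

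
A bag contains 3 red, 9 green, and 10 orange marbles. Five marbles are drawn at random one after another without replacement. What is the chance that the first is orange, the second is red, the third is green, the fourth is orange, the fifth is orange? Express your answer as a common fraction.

9/1463

Multiply the conditional probability of each draw in order, without replacement, so each draw removes one from its color and from the total.
P = (10/22) · (3/21) · (9/20) · (9/19) · (8/18) = 9/1463 ≈ 0.0062.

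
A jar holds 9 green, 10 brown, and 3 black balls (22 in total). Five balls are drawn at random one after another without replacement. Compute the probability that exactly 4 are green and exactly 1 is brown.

Unordered draws without replacement: count favorable combinations over C(22,5).
Favorable = C(9,4) · C(10,1) · C(3,0) = 1260; total = C(22,5) = 26334.
P = 1260/26334 = 10/209 ≈ 0.0478.

10/209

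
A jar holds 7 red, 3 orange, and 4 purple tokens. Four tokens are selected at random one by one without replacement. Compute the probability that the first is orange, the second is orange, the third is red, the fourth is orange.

Multiply the conditional probability of each draw in order, without replacement, so each draw removes one from its color and from the total.
P = (3/14) · (2/13) · (7/12) · (1/11) = 1/572 ≈ 0.0017.

1/572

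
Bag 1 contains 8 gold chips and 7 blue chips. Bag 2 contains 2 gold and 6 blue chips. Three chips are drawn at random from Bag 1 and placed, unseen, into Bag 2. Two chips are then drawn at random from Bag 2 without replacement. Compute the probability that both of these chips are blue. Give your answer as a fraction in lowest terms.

Condition on how many of the transferred chips are blue (from Bag 1: 7 blue of 15; then Bag 2 has 11 total).
  0 blue: C(7,0)C(8,3)/C(15,3) = 8/65; then P = C(6,2)/C(11,2) = 3/11
  1 blue: C(7,1)C(8,2)/C(15,3) = 28/65; then P = C(7,2)/C(11,2) = 21/55
  2 blue: C(7,2)C(8,1)/C(15,3) = 24/65; then P = C(8,2)/C(11,2) = 28/55
  3 blue: C(7,3)C(8,0)/C(15,3) = 1/13; then P = C(9,2)/C(11,2) = 36/55
P(both blue) = 24/55 ≈ 0.4364.

24/55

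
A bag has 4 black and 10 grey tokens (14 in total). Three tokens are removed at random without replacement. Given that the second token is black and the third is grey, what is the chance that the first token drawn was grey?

P(first=grey and the second token is black and the third is grey) = (10/14)·(4/13)·(9/12) = 15/91.
P(E) = Σ over first color = 5/91 + 15/91 = 20/91.
By Bayes, P(first=grey | E) = 15/91 / 20/91 = 3/4 ≈ 0.7500.

3/4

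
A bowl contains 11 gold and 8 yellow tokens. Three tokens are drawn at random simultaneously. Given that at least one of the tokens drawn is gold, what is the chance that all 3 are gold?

P(all 3 gold) = C(11,3)/C(19,3) = 55/323; P(at least one gold) = 1 − C(8,3)/C(19,3) = 913/969.
Since 'all 3 gold' ⊆ 'at least one gold', P(all 3 | at least one) = 55/323 / 913/969 = 15/83 ≈ 0.1807.

15/83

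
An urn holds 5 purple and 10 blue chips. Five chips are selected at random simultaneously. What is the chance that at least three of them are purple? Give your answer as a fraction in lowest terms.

Sum the hypergeometric tail for j = 3,…,5 purple chips.
Favorable = C(5,3)·C(10,2) + C(5,4)·C(10,1) + C(5,5)·C(10,0) = 501; total = C(15,5) = 3003.
P = 501/3003 = 167/1001 ≈ 0.1668.

167/1001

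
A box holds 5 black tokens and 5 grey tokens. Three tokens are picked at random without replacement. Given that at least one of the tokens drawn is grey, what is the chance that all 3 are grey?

1/11

P(all 3 grey) = C(5,3)/C(10,3) = 1/12; P(at least one grey) = 1 − C(5,3)/C(10,3) = 11/12.
Since 'all 3 grey' ⊆ 'at least one grey', P(all 3 | at least one) = 1/12 / 11/12 = 1/11 ≈ 0.0909.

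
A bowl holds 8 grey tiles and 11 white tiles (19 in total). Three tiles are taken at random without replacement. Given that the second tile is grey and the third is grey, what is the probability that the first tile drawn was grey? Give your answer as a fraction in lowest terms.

P(first=grey and the second tile is grey and the third is grey) = (8/19)·(7/18)·(6/17) = 56/969.
P(E) = Σ over first color = 56/969 + 308/2907 = 28/171.
By Bayes, P(first=grey | E) = 56/969 / 28/171 = 6/17 ≈ 0.3529.

6/17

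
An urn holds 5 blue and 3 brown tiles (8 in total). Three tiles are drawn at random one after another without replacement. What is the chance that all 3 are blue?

Unordered draws without replacement: count favorable combinations over C(8,3).
Favorable = C(5,3) · C(3,0) = 10; total = C(8,3) = 56.
P = 10/56 = 5/28 ≈ 0.1786.

5/28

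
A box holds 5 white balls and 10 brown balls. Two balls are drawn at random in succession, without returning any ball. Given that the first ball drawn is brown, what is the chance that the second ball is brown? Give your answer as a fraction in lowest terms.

After removing 1 brown, the box has 9 brown out of 14 remaining.
P(second is brown | given) = 9/14 ≈ 0.6429.

9/14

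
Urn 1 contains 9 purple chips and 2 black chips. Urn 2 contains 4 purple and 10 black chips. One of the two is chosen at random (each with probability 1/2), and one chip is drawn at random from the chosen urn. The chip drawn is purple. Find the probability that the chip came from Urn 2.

P(purple | Urn 1) = 9/11; P(purple | Urn 2) = 2/7.
P(purple) = 1/2·9/11 + 1/2·2/7 = 85/154.
By Bayes' rule, P(Urn 2 | purple) = 1/7 / 85/154 = 22/85 ≈ 0.2588.

22/85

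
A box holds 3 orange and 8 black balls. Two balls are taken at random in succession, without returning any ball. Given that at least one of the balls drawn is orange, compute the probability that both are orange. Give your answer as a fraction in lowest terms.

1/9

P(both orange) = C(3,2)/C(11,2) = 3/55; P(at least one orange) = 1 − C(8,2)/C(11,2) = 27/55.
Since 'both orange' ⊆ 'at least one orange', P(both | at least one) = 3/55 / 27/55 = 1/9 ≈ 0.1111.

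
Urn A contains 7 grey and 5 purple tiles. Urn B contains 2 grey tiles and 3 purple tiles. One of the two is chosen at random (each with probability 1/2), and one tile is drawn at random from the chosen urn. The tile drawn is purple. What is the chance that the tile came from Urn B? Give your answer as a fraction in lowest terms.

P(purple | Urn A) = 5/12; P(purple | Urn B) = 3/5.
P(purple) = 1/2·5/12 + 1/2·3/5 = 61/120.
By Bayes' rule, P(Urn B | purple) = 3/10 / 61/120 = 36/61 ≈ 0.5902.

36/61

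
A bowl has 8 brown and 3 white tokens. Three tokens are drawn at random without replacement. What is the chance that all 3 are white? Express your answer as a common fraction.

Unordered draws without replacement: count favorable combinations over C(11,3).
Favorable = C(8,0) · C(3,3) = 1; total = C(11,3) = 165.
P = 1/165 = 1/165 ≈ 0.0061.

1/165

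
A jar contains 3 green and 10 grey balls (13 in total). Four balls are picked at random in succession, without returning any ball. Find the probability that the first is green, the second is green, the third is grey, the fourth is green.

Multiply the conditional probability of each draw in order, without replacement, so each draw removes one from its color and from the total.
P = (3/13) · (2/12) · (10/11) · (1/10) = 1/286 ≈ 0.0035.

1/286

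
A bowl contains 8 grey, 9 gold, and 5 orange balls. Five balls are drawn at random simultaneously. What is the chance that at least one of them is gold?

Use the complement: P(at least one gold) = 1 − P(no gold).
P(none) = C(13,5)/C(22,5) = 1287/26334.
So P = 1 − 1287/26334 = 253/266 ≈ 0.9511.

253/266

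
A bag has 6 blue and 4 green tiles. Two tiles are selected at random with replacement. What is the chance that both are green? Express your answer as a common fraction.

Multiply the conditional probability of each draw in order, with replacement (the composition resets each draw).
P = (4/10) · (4/10) = 4/25 ≈ 0.1600.

4/25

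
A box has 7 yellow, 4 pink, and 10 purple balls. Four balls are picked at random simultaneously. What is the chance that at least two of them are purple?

89/133

Sum the hypergeometric tail for j = 2,…,4 purple balls.
Favorable = C(10,2)·C(11,2) + C(10,3)·C(11,1) + C(10,4)·C(11,0) = 4005; total = C(21,4) = 5985.
P = 4005/5985 = 89/133 ≈ 0.6692.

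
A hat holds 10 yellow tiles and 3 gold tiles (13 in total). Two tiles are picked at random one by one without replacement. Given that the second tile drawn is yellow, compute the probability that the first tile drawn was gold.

1/4

P(first=gold and the second tile drawn is yellow) = (3/13)·(10/12) = 5/26.
P(the second tile drawn is yellow) = Σ over first color = 15/26 + 5/26 = 10/13.
By Bayes, P(first=gold | the second tile drawn is yellow) = 5/26 / 10/13 = 1/4 ≈ 0.2500.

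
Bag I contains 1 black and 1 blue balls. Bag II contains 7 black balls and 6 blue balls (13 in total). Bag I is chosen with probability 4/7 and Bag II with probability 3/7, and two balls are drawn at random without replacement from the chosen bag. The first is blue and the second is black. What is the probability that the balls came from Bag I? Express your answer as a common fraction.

52/73

P(E | Bag I) = 1/2; P(E | Bag II) = 7/26.
P(E) = 4/7·1/2 + 3/7·7/26 = 73/182.
By Bayes' rule, P(Bag I | E) = 2/7 / 73/182 = 52/73 ≈ 0.7123.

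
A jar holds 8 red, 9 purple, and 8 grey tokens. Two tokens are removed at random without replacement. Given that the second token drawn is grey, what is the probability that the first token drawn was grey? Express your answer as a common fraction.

7/24

P(first=grey and the second token drawn is grey) = (8/25)·(7/24) = 7/75.
P(the second token drawn is grey) = Σ over first color = 8/75 + 3/25 + 7/75 = 8/25.
By Bayes, P(first=grey | the second token drawn is grey) = 7/75 / 8/25 = 7/24 ≈ 0.2917.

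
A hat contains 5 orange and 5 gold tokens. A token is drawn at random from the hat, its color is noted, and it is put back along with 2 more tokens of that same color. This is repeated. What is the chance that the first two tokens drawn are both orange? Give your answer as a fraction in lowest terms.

7/24

After a orange draw the hat holds 7 orange out of 12.
P = (5/10)·(7/12) = 7/24 ≈ 0.2917.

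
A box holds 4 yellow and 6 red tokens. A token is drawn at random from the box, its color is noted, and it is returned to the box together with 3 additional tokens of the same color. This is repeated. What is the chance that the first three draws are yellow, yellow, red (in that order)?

Track the composition after each reinforcement of +3.
P = (4/10) · (7/13) · (6/16) = 21/260 ≈ 0.0808.

21/260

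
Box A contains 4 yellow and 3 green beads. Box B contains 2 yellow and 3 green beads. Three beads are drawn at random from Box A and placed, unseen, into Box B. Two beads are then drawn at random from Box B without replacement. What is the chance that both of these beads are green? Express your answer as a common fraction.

51/196

Condition on how many of the transferred beads are green (from Box A: 3 green of 7; then Box B has 8 total).
  0 green: C(3,0)C(4,3)/C(7,3) = 4/35; then P = C(3,2)/C(8,2) = 3/28
  1 green: C(3,1)C(4,2)/C(7,3) = 18/35; then P = C(4,2)/C(8,2) = 3/14
  2 green: C(3,2)C(4,1)/C(7,3) = 12/35; then P = C(5,2)/C(8,2) = 5/14
  3 green: C(3,3)C(4,0)/C(7,3) = 1/35; then P = C(6,2)/C(8,2) = 15/28
P(both green) = 51/196 ≈ 0.2602.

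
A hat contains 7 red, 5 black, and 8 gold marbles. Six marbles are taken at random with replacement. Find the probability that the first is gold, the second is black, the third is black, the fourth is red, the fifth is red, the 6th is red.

343/320000

Multiply the conditional probability of each draw in order, with replacement (the composition resets each draw).
P = (8/20) · (5/20) · (5/20) · (7/20) · (7/20) · (7/20) = 343/320000 ≈ 0.0011.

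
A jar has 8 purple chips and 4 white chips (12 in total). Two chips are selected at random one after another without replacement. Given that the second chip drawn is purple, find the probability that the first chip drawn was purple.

P(first=purple and the second chip drawn is purple) = (8/12)·(7/11) = 14/33.
P(the second chip drawn is purple) = Σ over first color = 14/33 + 8/33 = 2/3.
By Bayes, P(first=purple | the second chip drawn is purple) = 14/33 / 2/3 = 7/11 ≈ 0.6364.

7/11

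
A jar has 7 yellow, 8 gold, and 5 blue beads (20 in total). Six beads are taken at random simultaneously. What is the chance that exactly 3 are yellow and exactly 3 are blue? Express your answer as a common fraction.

Unordered draws without replacement: count favorable combinations over C(20,6).
Favorable = C(7,3) · C(8,0) · C(5,3) = 350; total = C(20,6) = 38760.
P = 350/38760 = 35/3876 ≈ 0.0090.

35/3876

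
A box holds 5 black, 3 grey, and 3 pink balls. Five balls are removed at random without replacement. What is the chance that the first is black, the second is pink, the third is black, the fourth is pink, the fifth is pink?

1/462

Multiply the conditional probability of each draw in order, without replacement, so each draw removes one from its color and from the total.
P = (5/11) · (3/10) · (4/9) · (2/8) · (1/7) = 1/462 ≈ 0.0022.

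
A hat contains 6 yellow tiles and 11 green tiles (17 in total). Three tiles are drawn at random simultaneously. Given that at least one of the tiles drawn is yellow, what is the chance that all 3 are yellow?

4/103

P(all 3 yellow) = C(6,3)/C(17,3) = 1/34; P(at least one yellow) = 1 − C(11,3)/C(17,3) = 103/136.
Since 'all 3 yellow' ⊆ 'at least one yellow', P(all 3 | at least one) = 1/34 / 103/136 = 4/103 ≈ 0.0388.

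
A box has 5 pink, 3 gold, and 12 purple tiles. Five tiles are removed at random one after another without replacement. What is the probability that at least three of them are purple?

682/969

Sum the hypergeometric tail for j = 3,…,5 purple tiles.
Favorable = C(12,3)·C(8,2) + C(12,4)·C(8,1) + C(12,5)·C(8,0) = 10912; total = C(20,5) = 15504.
P = 10912/15504 = 682/969 ≈ 0.7038.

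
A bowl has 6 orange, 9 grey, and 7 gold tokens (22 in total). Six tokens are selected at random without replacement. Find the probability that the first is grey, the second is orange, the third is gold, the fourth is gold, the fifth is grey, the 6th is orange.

Multiply the conditional probability of each draw in order, without replacement, so each draw removes one from its color and from the total.
P = (9/22) · (6/21) · (7/20) · (6/19) · (8/18) · (5/17) = 6/3553 ≈ 0.0017.

6/3553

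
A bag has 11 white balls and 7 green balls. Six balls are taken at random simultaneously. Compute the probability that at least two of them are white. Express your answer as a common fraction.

Sum the hypergeometric tail for j = 2,…,6 white balls.
Favorable = C(11,2)·C(7,4) + C(11,3)·C(7,3) + C(11,4)·C(7,2) + C(11,5)·C(7,1) + C(11,6)·C(7,0) = 18326; total = C(18,6) = 18564.
P = 18326/18564 = 77/78 ≈ 0.9872.

77/78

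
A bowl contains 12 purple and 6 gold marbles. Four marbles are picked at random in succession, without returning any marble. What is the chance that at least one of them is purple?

203/204

Use the complement: P(at least one purple) = 1 − P(no purple).
P(none) = C(6,4)/C(18,4) = 15/3060.
So P = 1 − 15/3060 = 203/204 ≈ 0.9951.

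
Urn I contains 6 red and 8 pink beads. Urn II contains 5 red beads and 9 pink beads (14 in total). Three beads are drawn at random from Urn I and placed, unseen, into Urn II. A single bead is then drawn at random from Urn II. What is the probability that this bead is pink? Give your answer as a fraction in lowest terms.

75/119

Condition on how many of the transferred beads are pink (from Urn I: 8 pink of 14; then Urn II has 17 total).
  0 pink: C(8,0)C(6,3)/C(14,3) = 5/91; then P = 9/17
  1 pink: C(8,1)C(6,2)/C(14,3) = 30/91; then P = 10/17
  2 pink: C(8,2)C(6,1)/C(14,3) = 6/13; then P = 11/17
  3 pink: C(8,3)C(6,0)/C(14,3) = 2/13; then P = 12/17
P(pink from Urn II) = 75/119 ≈ 0.6303.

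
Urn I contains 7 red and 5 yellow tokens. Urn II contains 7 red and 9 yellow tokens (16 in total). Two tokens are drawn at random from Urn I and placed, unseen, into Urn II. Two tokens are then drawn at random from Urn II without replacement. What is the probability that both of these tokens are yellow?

Condition on how many of the transferred tokens are yellow (from Urn I: 5 yellow of 12; then Urn II has 18 total).
  0 yellow: C(5,0)C(7,2)/C(12,2) = 7/22; then P = C(9,2)/C(18,2) = 4/17
  1 yellow: C(5,1)C(7,1)/C(12,2) = 35/66; then P = C(10,2)/C(18,2) = 5/17
  2 yellow: C(5,2)C(7,0)/C(12,2) = 5/33; then P = C(11,2)/C(18,2) = 55/153
P(both yellow) = 2881/10098 ≈ 0.2853.

2881/10098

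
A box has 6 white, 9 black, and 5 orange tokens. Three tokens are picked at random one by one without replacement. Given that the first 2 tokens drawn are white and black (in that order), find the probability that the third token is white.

5/18

After removing 1 white, 1 black, the box has 5 white out of 18 remaining.
P(third is white | given) = 5/18 ≈ 0.2778.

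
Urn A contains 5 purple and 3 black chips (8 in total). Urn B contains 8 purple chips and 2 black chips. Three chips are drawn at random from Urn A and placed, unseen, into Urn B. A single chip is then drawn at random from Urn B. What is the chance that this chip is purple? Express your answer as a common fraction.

79/104

Condition on how many of the transferred chips are purple (from Urn A: 5 purple of 8; then Urn B has 13 total).
  0 purple: C(5,0)C(3,3)/C(8,3) = 1/56; then P = 8/13
  1 purple: C(5,1)C(3,2)/C(8,3) = 15/56; then P = 9/13
  2 purple: C(5,2)C(3,1)/C(8,3) = 15/28; then P = 10/13
  3 purple: C(5,3)C(3,0)/C(8,3) = 5/28; then P = 11/13
P(purple from Urn B) = 79/104 ≈ 0.7596.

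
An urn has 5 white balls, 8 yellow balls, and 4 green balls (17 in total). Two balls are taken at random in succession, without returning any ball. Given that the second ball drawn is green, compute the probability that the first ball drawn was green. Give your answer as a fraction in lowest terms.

3/16

P(first=green and the second ball drawn is green) = (4/17)·(3/16) = 3/68.
P(the second ball drawn is green) = Σ over first color = 5/68 + 2/17 + 3/68 = 4/17.
By Bayes, P(first=green | the second ball drawn is green) = 3/68 / 4/17 = 3/16 ≈ 0.1875.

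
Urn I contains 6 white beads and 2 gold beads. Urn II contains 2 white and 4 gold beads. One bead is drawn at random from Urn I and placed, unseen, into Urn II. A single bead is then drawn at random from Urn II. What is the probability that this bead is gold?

17/28

Condition on how many of the transferred beads are gold (from Urn I: 2 gold of 8; then Urn II has 7 total).
  0 gold: C(2,0)C(6,1)/C(8,1) = 3/4; then P = 4/7
  1 gold: C(2,1)C(6,0)/C(8,1) = 1/4; then P = 5/7
P(gold from Urn II) = 17/28 ≈ 0.6071.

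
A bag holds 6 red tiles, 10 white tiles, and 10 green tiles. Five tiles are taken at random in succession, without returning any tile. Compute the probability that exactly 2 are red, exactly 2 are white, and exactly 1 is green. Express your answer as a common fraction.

675/6578

Unordered draws without replacement: count favorable combinations over C(26,5).
Favorable = C(6,2) · C(10,2) · C(10,1) = 6750; total = C(26,5) = 65780.
P = 6750/65780 = 675/6578 ≈ 0.1026.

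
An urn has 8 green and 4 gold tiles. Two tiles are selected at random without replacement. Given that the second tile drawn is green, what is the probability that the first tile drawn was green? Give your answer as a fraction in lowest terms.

7/11

P(first=green and the second tile drawn is green) = (8/12)·(7/11) = 14/33.
P(the second tile drawn is green) = Σ over first color = 14/33 + 8/33 = 2/3.
By Bayes, P(first=green | the second tile drawn is green) = 14/33 / 2/3 = 7/11 ≈ 0.6364.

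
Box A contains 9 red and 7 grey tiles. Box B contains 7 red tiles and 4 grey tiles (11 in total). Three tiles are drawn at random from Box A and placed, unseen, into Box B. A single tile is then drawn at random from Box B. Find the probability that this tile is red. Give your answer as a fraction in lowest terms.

Condition on how many of the transferred tiles are red (from Box A: 9 red of 16; then Box B has 14 total).
  0 red: C(9,0)C(7,3)/C(16,3) = 1/16; then P = 7/14
  1 red: C(9,1)C(7,2)/C(16,3) = 27/80; then P = 8/14
  2 red: C(9,2)C(7,1)/C(16,3) = 9/20; then P = 9/14
  3 red: C(9,3)C(7,0)/C(16,3) = 3/20; then P = 10/14
P(red from Box B) = 139/224 ≈ 0.6205.

139/224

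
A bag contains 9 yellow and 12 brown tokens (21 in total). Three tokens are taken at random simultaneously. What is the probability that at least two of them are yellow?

Sum the hypergeometric tail for j = 2,…,3 yellow tokens.
Favorable = C(9,2)·C(12,1) + C(9,3)·C(12,0) = 516; total = C(21,3) = 1330.
P = 516/1330 = 258/665 ≈ 0.3880.

258/665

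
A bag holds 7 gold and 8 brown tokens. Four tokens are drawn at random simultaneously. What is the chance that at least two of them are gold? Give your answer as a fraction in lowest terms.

43/65

Sum the hypergeometric tail for j = 2,…,4 gold tokens.
Favorable = C(7,2)·C(8,2) + C(7,3)·C(8,1) + C(7,4)·C(8,0) = 903; total = C(15,4) = 1365.
P = 903/1365 = 43/65 ≈ 0.6615.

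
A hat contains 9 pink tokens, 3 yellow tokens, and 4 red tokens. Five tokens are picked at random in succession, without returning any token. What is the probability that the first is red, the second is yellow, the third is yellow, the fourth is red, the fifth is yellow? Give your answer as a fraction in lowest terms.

Multiply the conditional probability of each draw in order, without replacement, so each draw removes one from its color and from the total.
P = (4/16) · (3/15) · (2/14) · (3/13) · (1/12) = 1/7280 ≈ 0.0001.

1/7280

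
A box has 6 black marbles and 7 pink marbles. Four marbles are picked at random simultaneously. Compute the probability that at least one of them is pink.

Use the complement: P(at least one pink) = 1 − P(no pink).
P(none) = C(6,4)/C(13,4) = 15/715.
So P = 1 − 15/715 = 140/143 ≈ 0.9790.

140/143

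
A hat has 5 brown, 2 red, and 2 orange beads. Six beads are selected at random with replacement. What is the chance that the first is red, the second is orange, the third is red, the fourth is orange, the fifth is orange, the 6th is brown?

Multiply the conditional probability of each draw in order, with replacement (the composition resets each draw).
P = (2/9) · (2/9) · (2/9) · (2/9) · (2/9) · (5/9) = 160/531441 ≈ 0.0003.

160/531441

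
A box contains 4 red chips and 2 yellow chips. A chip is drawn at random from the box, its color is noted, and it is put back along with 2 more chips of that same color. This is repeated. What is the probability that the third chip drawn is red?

2/3

Sum over the four possibilities for the first two draws (red/not-red each), tracking how the red count and total change by +2 per draw.
P(third is red) = 2/3 ≈ 0.6667. (In a Pólya urn every draw has the same marginal probability 4/6.)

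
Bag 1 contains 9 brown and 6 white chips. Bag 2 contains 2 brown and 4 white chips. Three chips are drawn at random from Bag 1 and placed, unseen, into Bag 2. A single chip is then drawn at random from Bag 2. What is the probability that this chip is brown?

19/45

Condition on how many of the transferred chips are brown (from Bag 1: 9 brown of 15; then Bag 2 has 9 total).
  0 brown: C(9,0)C(6,3)/C(15,3) = 4/91; then P = 2/9
  1 brown: C(9,1)C(6,2)/C(15,3) = 27/91; then P = 3/9
  2 brown: C(9,2)C(6,1)/C(15,3) = 216/455; then P = 4/9
  3 brown: C(9,3)C(6,0)/C(15,3) = 12/65; then P = 5/9
P(brown from Bag 2) = 19/45 ≈ 0.4222.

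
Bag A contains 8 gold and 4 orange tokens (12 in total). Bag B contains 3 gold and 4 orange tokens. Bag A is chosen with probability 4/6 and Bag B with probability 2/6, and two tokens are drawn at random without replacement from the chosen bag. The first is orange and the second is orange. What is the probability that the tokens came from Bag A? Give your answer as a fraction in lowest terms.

P(E | Bag A) = 1/11; P(E | Bag B) = 2/7.
P(E) = 2/3·1/11 + 1/3·2/7 = 12/77.
By Bayes' rule, P(Bag A | E) = 2/33 / 12/77 = 7/18 ≈ 0.3889.

7/18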